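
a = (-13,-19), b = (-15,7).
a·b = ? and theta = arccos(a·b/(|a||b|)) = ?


a·b = -13*(-15) - 19*7 = 195 - 133 = 62
|a| = sqrt(169+361) = 23.0217
|b| = sqrt(225+49) = 16.5529
cos(theta) = 62/(sqrt(530)*sqrt(274)) = 62/sqrt(145220) = 0.162697
theta = arccos(62/sqrt(145220)) = 80.6365 degrees

a·b = 62, theta = 80.6365 deg


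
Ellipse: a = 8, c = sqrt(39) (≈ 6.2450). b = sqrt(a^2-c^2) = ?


b^2 = 8^2 - (sqrt(39))^2 = 64 - 39 = 25
b = sqrt(25) = 5

b = 5


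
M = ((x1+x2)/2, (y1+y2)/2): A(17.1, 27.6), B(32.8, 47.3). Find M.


Mx = (17.1 + 32.8)/2 = 49.9/2 = 24.9500
My = (27.6 + 47.3)/2 = 74.9/2 = 37.4500

(24.9500, 37.4500)


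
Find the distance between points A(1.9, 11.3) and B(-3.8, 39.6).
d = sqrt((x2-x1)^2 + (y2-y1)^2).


dx = -3.8 - 1.9 = -5.7
dy = 39.6 - 11.3 = 28.3
d = sqrt(32.49 + 800.89) = sqrt(833.38) = 28.8683

28.8683


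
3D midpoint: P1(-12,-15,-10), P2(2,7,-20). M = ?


Mx = (-12+2)/2 = -5.0000
My = (-15+7)/2 = -4.0000
Mz = (-10- 20)/2 = -15.0000

M = (-5.0000, -4.0000, -15.0000)


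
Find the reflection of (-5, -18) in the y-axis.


Reflection rule for y-axis: (-x, y)
(-5, -18) -> (5, -18)

(5, -18)


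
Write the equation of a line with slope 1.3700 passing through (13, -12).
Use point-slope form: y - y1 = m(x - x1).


y + 12 = 1.3700(x - 13)
y = 1.3700x - 12 - 1.3700*13
y = 1.3700x - 29.8100

y = 1.3700x - 29.8100


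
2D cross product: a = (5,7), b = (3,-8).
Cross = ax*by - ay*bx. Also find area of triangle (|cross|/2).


cross = 5*(-8) - 7*3 = -40 - 21 = -61
Triangle area = |-61|/2 = 61/2 = 30.5000

cross = -61, triangle area = 30.5000


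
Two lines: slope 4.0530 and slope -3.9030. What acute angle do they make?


m1-m2 = 7.956
1+m1*m2 = -14.818859
tan(theta) = |7.956/(-14.818859)| = 0.536883
theta = arctan(|7.956/(-14.818859)|) = 28.2306 degrees (acute angle)

28.2306 degrees


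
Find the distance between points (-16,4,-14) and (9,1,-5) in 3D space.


dx=25, dy=-3, dz=9
d = sqrt(625+9+81) = sqrt(715) = 26.7395

26.7395


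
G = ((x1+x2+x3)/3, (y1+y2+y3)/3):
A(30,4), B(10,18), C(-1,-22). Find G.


Gx = (30+10- 1)/3 = 39/3 = 13.0000
Gy = (4+18- 22)/3 = 0/3 = 0

G = (13.0000, 0)


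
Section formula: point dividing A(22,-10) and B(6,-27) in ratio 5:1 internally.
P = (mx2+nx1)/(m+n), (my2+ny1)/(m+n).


Px = (5*6 + 1*22)/6 = 52/6 = 8.6667
Py = (5*(-27) + 1*(-10))/6 = -145/6 = -24.1667

P = (8.6667, -24.1667)


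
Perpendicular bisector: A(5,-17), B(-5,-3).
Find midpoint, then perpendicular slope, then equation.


Midpoint = (0, -10)
Slope of AB = dy/dx = 14/(-10) = -1.4000
Perp slope = -dx/dy = 10/14 = 0.7143
b = My - (perp slope)*Mx = -10 + (-10*0)/14 = -10 + 0 = -10.0000

y = 0.7143x - 10.0000


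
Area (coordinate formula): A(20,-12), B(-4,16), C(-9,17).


20*(16-17) = -20
-4*(17+ 12) = -116
-9*(-12-16) = 252
sum = 116
Area = |116|/2 = 58.0000

58.0000 sq units


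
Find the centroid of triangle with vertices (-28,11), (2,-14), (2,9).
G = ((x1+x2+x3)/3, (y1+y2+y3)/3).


Gx = (-28+2+2)/3 = -24/3 = -8.0000
Gy = (11- 14+9)/3 = 6/3 = 2.0000

G = (-8.0000, 2.0000)


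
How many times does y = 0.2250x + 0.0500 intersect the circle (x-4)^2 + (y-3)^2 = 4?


Substitute y = 0.2250x + 0.0500: (x-4)^2 + (0.2250x+0.0500-3)^2 = 4
Expand to Ax^2 + Bx + C = 0, where b-k = -2.95
A = 1+m^2 = 1.050625
B = 2(m(b-k) - h) = 2(0.2250*(-2.95) - 4) = -9.3275
C = h^2 + (b-k)^2 - r^2 = 16 + 8.7025 - 4 = 20.7025
disc = B^2-4AC = 87.0023 - 87.0023 = 0
disc = 0

1 intersection point (tangent)


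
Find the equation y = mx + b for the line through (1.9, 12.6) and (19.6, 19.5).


m = (6.9)/(17.7) = 0.3898
b = y1 - m*x1 = 12.6 - (6.9*1.9)/(17.7) = 12.6 - 0.7407 = 11.8593

y = 0.3898x + 11.8593


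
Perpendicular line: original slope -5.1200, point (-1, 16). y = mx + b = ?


Perpendicular slope = -1/m1 = -1/(-5.1200) = 0.1953
b2 = y0 - m2*x0 = 16 - 1/(-5.1200) = 16 + 0.1953 = 16.1953

y = 0.1953x + 16.1953


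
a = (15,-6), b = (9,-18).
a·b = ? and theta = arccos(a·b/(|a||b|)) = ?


a·b = 15*9 - 6*(-18) = 135 + 108 = 243
|a| = sqrt(225+36) = 16.1555
|b| = sqrt(81+324) = 20.1246
cos(theta) = 243/(sqrt(261)*sqrt(405)) = 243/sqrt(105705) = 0.747409
theta = arccos(243/sqrt(105705)) = 41.6335 degrees

a·b = 243, theta = 41.6335 deg


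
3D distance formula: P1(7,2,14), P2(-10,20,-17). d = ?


dx=-17, dy=18, dz=-31
d = sqrt(289+324+961) = sqrt(1574) = 39.6737

39.6737


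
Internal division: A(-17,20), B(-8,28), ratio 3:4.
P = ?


Px = (3*(-8) + 4*(-17))/7 = -92/7 = -13.1429
Py = (3*28 + 4*20)/7 = 164/7 = 23.4286

P = (-13.1429, 23.4286)


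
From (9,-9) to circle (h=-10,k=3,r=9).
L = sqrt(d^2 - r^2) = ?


d = sqrt((9+ 10)^2 + (-9-3)^2) = sqrt(361+144) = 22.4722
L = sqrt(505.0000 - 81) = sqrt(424.0000) = 20.5913

20.5913


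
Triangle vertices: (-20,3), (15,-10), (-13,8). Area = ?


-20*(-10-8) = 360
15*(8-3) = 75
-13*(3+ 10) = -169
sum = 266
Area = |266|/2 = 133.0000

133.0000 sq units


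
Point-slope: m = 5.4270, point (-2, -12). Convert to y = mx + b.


y + 12 = 5.4270(x + 2)
y = 5.4270x - 12 - 5.4270*(-2)
y = 5.4270x - 1.1460

y = 5.4270x - 1.1460


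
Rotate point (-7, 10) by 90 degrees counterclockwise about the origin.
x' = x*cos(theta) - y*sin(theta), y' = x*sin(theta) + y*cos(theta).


cos(90) = 0, sin(90) = 1
x' = -7*0 - 10*1 = -10
y' = -7*1 + 10*0 = -7

(-10, -7)


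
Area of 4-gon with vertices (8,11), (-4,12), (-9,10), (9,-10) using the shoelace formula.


sum(xi*y_{i+1}) = 8*12 - 4*10 - 9*(-10) + 9*11 = 245
sum(yi*x_{i+1}) = 11*(-4) + 12*(-9) + 10*9 - 10*8 = -142
Area = |245 + 142|/2 = 387/2 = 193.5000

193.5000 sq units


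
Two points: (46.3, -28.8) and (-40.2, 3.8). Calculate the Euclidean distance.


dx = -40.2 - 46.3 = -86.5
dy = 3.8 + 28.8 = 32.6
d = sqrt(7482.25 + 1062.76) = sqrt(8545.01) = 92.4392

92.4392


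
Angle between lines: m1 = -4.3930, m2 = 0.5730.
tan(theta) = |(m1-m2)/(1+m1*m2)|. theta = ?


m1-m2 = -4.966
1+m1*m2 = -1.517189
tan(theta) = |-4.966/(-1.517189)| = 3.273158
theta = arctan(|-4.966/(-1.517189)|) = 73.0113 degrees (acute angle)

73.0113 degrees


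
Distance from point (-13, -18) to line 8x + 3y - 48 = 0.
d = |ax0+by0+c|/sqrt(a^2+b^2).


|8*(-13) + 3*(-18) - 48| = |-206| = 206
sqrt(64 + 9) = sqrt(73) = 8.5440
d = 206/sqrt(73) = 24.1105

24.1105


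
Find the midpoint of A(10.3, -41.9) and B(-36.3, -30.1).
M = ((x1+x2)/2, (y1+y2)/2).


Mx = (10.3 - 36.3)/2 = -26/2 = -13.0000
My = (-41.9 - 30.1)/2 = -72.0/2 = -36.0000

(-13.0000, -36.0000)


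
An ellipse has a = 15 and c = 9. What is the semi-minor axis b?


b^2 = 15^2 - (9)^2 = 225 - 81 = 144
b = sqrt(144) = 12

b = 12


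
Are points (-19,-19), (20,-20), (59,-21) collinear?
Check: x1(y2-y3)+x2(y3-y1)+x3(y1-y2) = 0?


-19*(-20+ 21) + 20*(-21+ 19) + 59*(-19+ 20)
= -19 - 40 + 59 = 0

Yes, collinear (determinant = 0)


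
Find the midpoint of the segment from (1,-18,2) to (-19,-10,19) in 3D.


Mx = (1- 19)/2 = -9.0000
My = (-18- 10)/2 = -14.0000
Mz = (2+19)/2 = 10.5000

M = (-9.0000, -14.0000, 10.5000)


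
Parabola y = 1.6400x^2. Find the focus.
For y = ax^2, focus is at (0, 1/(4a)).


a = 1.6400
4a = 6.5600
focus = (0, 1/6.5600) = (0, 0.1524)

Focus = (0, 0.1524)


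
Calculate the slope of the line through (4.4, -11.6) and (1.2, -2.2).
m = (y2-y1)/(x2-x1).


dy = -2.2 + 11.6 = 9.4
dx = 1.2 - 4.4 = -3.2
m = 9.4/(-3.2) = -2.9375

m = -2.9375


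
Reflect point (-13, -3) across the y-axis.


Reflection rule for y-axis: (-x, y)
(-13, -3) -> (13, -3)

(13, -3)


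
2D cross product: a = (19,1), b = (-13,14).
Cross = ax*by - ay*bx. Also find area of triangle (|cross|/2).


cross = 19*14 - 1*(-13) = 266 + 13 = 279
Triangle area = |279|/2 = 279/2 = 139.5000

cross = 279, triangle area = 139.5000


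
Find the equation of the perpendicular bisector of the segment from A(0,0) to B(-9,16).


Midpoint = (-4.5, 8)
Slope of AB = dy/dx = 16/(-9) = -1.7778
Perp slope = -dx/dy = 9/16 = 0.5625
b = My - (perp slope)*Mx = 8 + (-9*(-4.5))/16 = 8 + 2.5312 = 10.5312

y = 0.5625x + 10.5312


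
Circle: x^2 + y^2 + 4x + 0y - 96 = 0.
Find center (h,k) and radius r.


h = -D/2 = -4/2 = -2
k = -E/2 = 0/2 = 0
r^2 = h^2 + k^2 - F = 4 + 0 + 96 = 100
r = 10

Center (-2, 0), radius = 10


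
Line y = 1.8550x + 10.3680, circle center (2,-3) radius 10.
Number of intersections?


Substitute y = 1.8550x + 10.3680: (x-2)^2 + (1.8550x+10.3680+ 3)^2 = 100
Expand to Ax^2 + Bx + C = 0, where b-k = 13.368
A = 1+m^2 = 4.441025
B = 2(m(b-k) - h) = 2(1.8550*13.368 - 2) = 45.59528
C = h^2 + (b-k)^2 - r^2 = 4 + 178.703424 - 100 = 82.703424
disc = B^2-4AC = 2078.9296 - 1469.1519 = 609.7777
disc > 0

2 intersection points


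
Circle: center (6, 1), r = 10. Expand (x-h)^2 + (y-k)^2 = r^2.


(x-6)^2 + (y-1)^2 = 10^2
D = -2h = -12, E = -2k = -2
F = h^2+k^2-r^2 = 36+1-100 = -63

x^2 + y^2 - 12x - 2y - 63 = 0


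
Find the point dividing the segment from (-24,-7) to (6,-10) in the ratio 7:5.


Px = (7*6 + 5*(-24))/12 = -78/12 = -6.5000
Py = (7*(-10) + 5*(-7))/12 = -105/12 = -8.7500

P = (-6.5000, -8.7500)


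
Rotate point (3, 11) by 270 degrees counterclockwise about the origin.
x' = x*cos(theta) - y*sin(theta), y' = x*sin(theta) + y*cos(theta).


cos(270) = 0, sin(270) = -1
x' = 3*0 - 11*(-1) = 11
y' = 3*(-1) + 11*0 = -3

(11, -3)


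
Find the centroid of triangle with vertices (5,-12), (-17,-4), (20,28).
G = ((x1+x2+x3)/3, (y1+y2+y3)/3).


Gx = (5- 17+20)/3 = 8/3 = 2.6667
Gy = (-12- 4+28)/3 = 12/3 = 4.0000

G = (2.6667, 4.0000)


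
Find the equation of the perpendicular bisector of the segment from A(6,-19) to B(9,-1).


Midpoint = (7.5, -10)
Slope of AB = dy/dx = 18/3 = 6.0000
Perp slope = -dx/dy = -3/18 = -0.1667
b = My - (perp slope)*Mx = -10 + (3*7.5)/18 = -10 + 1.2500 = -8.7500

y = -0.1667x - 8.7500


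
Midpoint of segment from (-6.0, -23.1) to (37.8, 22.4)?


Mx = (-6.0 + 37.8)/2 = 31.8/2 = 15.9000
My = (-23.1 + 22.4)/2 = -0.7/2 = -0.3500

(15.9000, -0.3500)


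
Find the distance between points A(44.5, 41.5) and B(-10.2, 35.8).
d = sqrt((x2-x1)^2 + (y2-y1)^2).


dx = -10.2 - 44.5 = -54.7
dy = 35.8 - 41.5 = -5.7
d = sqrt(2992.09 + 32.49) = sqrt(3024.58) = 54.9962

54.9962


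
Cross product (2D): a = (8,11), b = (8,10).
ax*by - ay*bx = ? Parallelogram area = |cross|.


cross = 8*10 - 11*8 = 80 - 88 = -8
Parallelogram area = |-8| = 8

cross = -8, parallelogram area = 8


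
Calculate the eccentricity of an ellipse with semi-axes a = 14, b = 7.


c = sqrt(196-49) = sqrt(147) = 12.1244
e = c/a = sqrt(147)/14 = 0.8660

e = 0.8660


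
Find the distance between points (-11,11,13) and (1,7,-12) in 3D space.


dx=12, dy=-4, dz=-25
d = sqrt(144+16+625) = sqrt(785) = 28.0179

28.0179


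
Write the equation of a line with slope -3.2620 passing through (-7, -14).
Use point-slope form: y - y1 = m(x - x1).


y + 14 = -3.2620(x + 7)
y = -3.2620x - 14 + 3.2620*(-7)
y = -3.2620x - 36.8340

y = -3.2620x - 36.8340


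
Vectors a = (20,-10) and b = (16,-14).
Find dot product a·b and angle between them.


a·b = 20*16 - 10*(-14) = 320 + 140 = 460
|a| = sqrt(400+100) = 22.3607
|b| = sqrt(256+196) = 21.2603
cos(theta) = 460/(sqrt(500)*sqrt(452)) = 460/sqrt(226000) = 0.967617
theta = arccos(460/sqrt(226000)) = 14.6209 degrees

a·b = 460, theta = 14.6209 deg


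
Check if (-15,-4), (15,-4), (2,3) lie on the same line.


-15*(-4-3) + 15*(3+ 4) + 2*(-4+ 4)
= 105 + 105 + 0 = 210

No, not collinear (determinant = 210)


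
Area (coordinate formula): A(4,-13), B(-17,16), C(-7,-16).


4*(16+ 16) = 128
-17*(-16+ 13) = 51
-7*(-13-16) = 203
sum = 382
Area = |382|/2 = 191.0000

191.0000 sq units


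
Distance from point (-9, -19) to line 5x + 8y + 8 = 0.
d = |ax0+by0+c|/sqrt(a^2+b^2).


|5*(-9) + 8*(-19) + 8| = |-189| = 189
sqrt(25 + 64) = sqrt(89) = 9.4340
d = 189/sqrt(89) = 20.0340

20.0340


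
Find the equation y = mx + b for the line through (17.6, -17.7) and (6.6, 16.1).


m = (33.8)/(-11) = -3.0727
b = y1 - m*x1 = -17.7 - (33.8*17.6)/(-11) = -17.7 + 54.0800 = 36.3800

y = -3.0727x + 36.3800


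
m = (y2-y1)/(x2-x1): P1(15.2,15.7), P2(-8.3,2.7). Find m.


dy = 2.7 - 15.7 = -13.0
dx = -8.3 - 15.2 = -23.5
m = -13.0/(-23.5) = 0.5532

m = 0.5532


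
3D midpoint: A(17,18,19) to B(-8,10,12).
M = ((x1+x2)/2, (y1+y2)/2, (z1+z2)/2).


Mx = (17- 8)/2 = 4.5000
My = (18+10)/2 = 14.0000
Mz = (19+12)/2 = 15.5000

M = (4.5000, 14.0000, 15.5000)


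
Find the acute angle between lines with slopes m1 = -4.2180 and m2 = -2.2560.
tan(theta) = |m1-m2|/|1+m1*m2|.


m1-m2 = -1.962
1+m1*m2 = 10.515808
tan(theta) = |-1.962/10.515808| = 0.186576
theta = arctan(|-1.962/10.515808|) = 10.5685 degrees (acute angle)

10.5685 degrees


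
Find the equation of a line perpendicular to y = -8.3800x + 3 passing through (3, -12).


Perpendicular slope = -1/m1 = -1/(-8.3800) = 0.1193
b2 = y0 - m2*x0 = -12 + 3/(-8.3800) = -12 - 0.3580 = -12.3580

y = 0.1193x - 12.3580


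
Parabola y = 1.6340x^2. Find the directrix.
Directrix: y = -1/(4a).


a = 1.6340
1/(4a) = 0.1530
directrix: y = -0.1530 = -0.1530

y = -0.1530


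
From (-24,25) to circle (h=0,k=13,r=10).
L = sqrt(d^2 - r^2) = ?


d = sqrt((-24-0)^2 + (25-13)^2) = sqrt(576+144) = 26.8328
L = sqrt(720.0000 - 100) = sqrt(620.0000) = 24.8998

24.8998


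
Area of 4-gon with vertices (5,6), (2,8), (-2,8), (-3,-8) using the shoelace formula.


sum(xi*y_{i+1}) = 5*8 + 2*8 - 2*(-8) - 3*6 = 54
sum(yi*x_{i+1}) = 6*2 + 8*(-2) + 8*(-3) - 8*5 = -68
Area = |54 + 68|/2 = 122/2 = 61.0000

61.0000 sq units


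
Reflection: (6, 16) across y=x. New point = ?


Reflection rule for y=x: (y, x)
(6, 16) -> (16, 6)

(16, 6)


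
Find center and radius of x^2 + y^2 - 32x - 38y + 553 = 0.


h = -D/2 = 32/2 = 16
k = -E/2 = 38/2 = 19
r^2 = h^2 + k^2 - F = 256 + 361 - 553 = 64
r = 8

Center (16, 19), radius = 8


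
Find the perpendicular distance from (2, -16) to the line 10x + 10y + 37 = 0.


|10*2 + 10*(-16) + 37| = |-103| = 103
sqrt(100 + 100) = sqrt(200) = 14.1421
d = 103/sqrt(200) = 7.2832

7.2832


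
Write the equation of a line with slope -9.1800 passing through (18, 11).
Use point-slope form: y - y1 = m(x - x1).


y - 11 = -9.1800(x - 18)
y = -9.1800x + 11 + 9.1800*18
y = -9.1800x + 176.2400

y = -9.1800x + 176.2400


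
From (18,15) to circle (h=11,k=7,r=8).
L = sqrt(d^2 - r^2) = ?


d = sqrt((18-11)^2 + (15-7)^2) = sqrt(49+64) = 10.6301
L = sqrt(113.0000 - 64) = sqrt(49.0000) = 7.0000

7.0000


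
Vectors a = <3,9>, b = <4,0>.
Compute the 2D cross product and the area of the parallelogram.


cross = 3*0 - 9*4 = 0 - 36 = -36
Parallelogram area = |-36| = 36

cross = -36, parallelogram area = 36


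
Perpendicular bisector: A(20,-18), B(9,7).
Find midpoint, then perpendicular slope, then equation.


Midpoint = (14.5, -5.5)
Slope of AB = dy/dx = 25/(-11) = -2.2727
Perp slope = -dx/dy = 11/25 = 0.4400
b = My - (perp slope)*Mx = -5.5 + (-11*14.5)/25 = -5.5 - 6.3800 = -11.8800

y = 0.4400x - 11.8800


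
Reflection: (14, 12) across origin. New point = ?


Reflection rule for origin: (-x, -y)
(14, 12) -> (-14, -12)

(-14, -12)


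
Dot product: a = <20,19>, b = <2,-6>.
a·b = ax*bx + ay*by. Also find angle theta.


a·b = 20*2 + 19*(-6) = 40 - 114 = -74
|a| = sqrt(400+361) = 27.5862
|b| = sqrt(4+36) = 6.3246
cos(theta) = -74/(sqrt(761)*sqrt(40)) = -74/sqrt(30440) = -0.424140
theta = arccos(-74/sqrt(30440)) = 115.0963 degrees

a·b = -74, theta = 115.0963 deg


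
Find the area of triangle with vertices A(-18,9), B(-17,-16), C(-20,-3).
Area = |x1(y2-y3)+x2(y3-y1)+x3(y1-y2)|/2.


-18*(-16+ 3) = 234
-17*(-3-9) = 204
-20*(9+ 16) = -500
sum = -62
Area = |-62|/2 = 31.0000

31.0000 sq units


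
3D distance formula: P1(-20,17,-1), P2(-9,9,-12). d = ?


dx=11, dy=-8, dz=-11
d = sqrt(121+64+121) = sqrt(306) = 17.4929

17.4929


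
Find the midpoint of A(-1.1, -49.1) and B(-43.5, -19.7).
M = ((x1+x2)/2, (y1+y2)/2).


Mx = (-1.1 - 43.5)/2 = -44.6/2 = -22.3000
My = (-49.1 - 19.7)/2 = -68.8/2 = -34.4000

(-22.3000, -34.4000)


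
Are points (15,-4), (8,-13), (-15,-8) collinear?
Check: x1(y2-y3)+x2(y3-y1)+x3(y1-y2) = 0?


15*(-13+ 8) + 8*(-8+ 4) - 15*(-4+ 13)
= -75 - 32 - 135 = -242

No, not collinear (determinant = -242)


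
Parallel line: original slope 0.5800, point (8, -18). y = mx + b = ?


Parallel lines have equal slopes.
m2 = 0.5800
b2 = -18 - 0.5800*8 = -22.6400

y = 0.5800x - 22.6400


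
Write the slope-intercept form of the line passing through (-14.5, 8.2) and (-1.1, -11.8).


m = (-20.0)/(13.4) = -1.4925
b = y1 - m*x1 = 8.2 - (-20.0*(-14.5))/(13.4) = 8.2 - 21.6418 = -13.4418

y = -1.4925x - 13.4418


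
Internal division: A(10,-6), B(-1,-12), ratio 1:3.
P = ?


Px = (1*(-1) + 3*10)/4 = 29/4 = 7.2500
Py = (1*(-12) + 3*(-6))/4 = -30/4 = -7.5000

P = (7.2500, -7.5000)


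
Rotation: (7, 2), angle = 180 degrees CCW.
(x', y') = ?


cos(180) = -1, sin(180) = 0
x' = 7*(-1) - 2*0 = -7
y' = 7*0 + 2*(-1) = -2

(-7, -2)


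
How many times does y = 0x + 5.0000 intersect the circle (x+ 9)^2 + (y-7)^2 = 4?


Substitute y = 0x + 5.0000: (x+ 9)^2 + (0x+5.0000-7)^2 = 4
Expand to Ax^2 + Bx + C = 0, where b-k = -2
A = 1+m^2 = 1
B = 2(m(b-k) - h) = 2(0*(-2) + 9) = 18
C = h^2 + (b-k)^2 - r^2 = 81 + 4 - 4 = 81
disc = B^2-4AC = 324.0000 - 324.0000 = 0
disc = 0

1 intersection point (tangent)


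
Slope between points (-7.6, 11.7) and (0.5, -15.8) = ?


dy = -15.8 - 11.7 = -27.5
dx = 0.5 + 7.6 = 8.1
m = -27.5/8.1 = -3.3951

m = -3.3951


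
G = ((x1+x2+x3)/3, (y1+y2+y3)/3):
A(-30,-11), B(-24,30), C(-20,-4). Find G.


Gx = (-30- 24- 20)/3 = -74/3 = -24.6667
Gy = (-11+30- 4)/3 = 15/3 = 5.0000

G = (-24.6667, 5.0000)


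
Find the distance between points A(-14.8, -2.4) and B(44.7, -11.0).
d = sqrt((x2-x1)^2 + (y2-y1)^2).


dx = 44.7 + 14.8 = 59.5
dy = -11.0 + 2.4 = -8.6
d = sqrt(3540.25 + 73.96) = sqrt(3614.21) = 60.1183

60.1183


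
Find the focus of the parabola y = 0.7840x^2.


a = 0.7840
4a = 3.1360
focus = (0, 1/3.1360) = (0, 0.3189)

Focus = (0, 0.3189)


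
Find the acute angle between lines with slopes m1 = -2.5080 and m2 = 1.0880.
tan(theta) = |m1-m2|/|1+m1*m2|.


m1-m2 = -3.596
1+m1*m2 = -1.728704
tan(theta) = |-3.596/(-1.728704)| = 2.080171
theta = arctan(|-3.596/(-1.728704)|) = 64.3250 degrees (acute angle)

64.3250 degrees


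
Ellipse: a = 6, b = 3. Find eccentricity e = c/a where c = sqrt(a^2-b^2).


c = sqrt(36-9) = sqrt(27) = 5.1962
e = c/a = sqrt(27)/6 = 0.8660

e = 0.8660


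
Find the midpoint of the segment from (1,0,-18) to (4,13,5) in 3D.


Mx = (1+4)/2 = 2.5000
My = (0+13)/2 = 6.5000
Mz = (-18+5)/2 = -6.5000

M = (2.5000, 6.5000, -6.5000)


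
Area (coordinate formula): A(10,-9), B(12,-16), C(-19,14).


10*(-16-14) = -300
12*(14+ 9) = 276
-19*(-9+ 16) = -133
sum = -157
Area = |-157|/2 = 78.5000

78.5000 sq units


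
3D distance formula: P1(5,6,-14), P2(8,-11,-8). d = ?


dx=3, dy=-17, dz=6
d = sqrt(9+289+36) = sqrt(334) = 18.2757

18.2757


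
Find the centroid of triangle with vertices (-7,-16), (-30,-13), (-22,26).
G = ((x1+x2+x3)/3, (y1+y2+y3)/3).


Gx = (-7- 30- 22)/3 = -59/3 = -19.6667
Gy = (-16- 13+26)/3 = -3/3 = -1.0000

G = (-19.6667, -1.0000)


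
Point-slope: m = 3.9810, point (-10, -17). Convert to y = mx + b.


y + 17 = 3.9810(x + 10)
y = 3.9810x - 17 - 3.9810*(-10)
y = 3.9810x + 22.8100

y = 3.9810x + 22.8100


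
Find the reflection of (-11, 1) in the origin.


Reflection rule for origin: (-x, -y)
(-11, 1) -> (11, -1)

(11, -1)


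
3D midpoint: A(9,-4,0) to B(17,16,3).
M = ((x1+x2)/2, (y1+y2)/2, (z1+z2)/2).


Mx = (9+17)/2 = 13.0000
My = (-4+16)/2 = 6.0000
Mz = (0+3)/2 = 1.5000

M = (13.0000, 6.0000, 1.5000)


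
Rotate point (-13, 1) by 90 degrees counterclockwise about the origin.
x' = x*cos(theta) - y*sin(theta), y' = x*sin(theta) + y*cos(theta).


cos(90) = 0, sin(90) = 1
x' = -13*0 - 1*1 = -1
y' = -13*1 + 1*0 = -13

(-1, -13)


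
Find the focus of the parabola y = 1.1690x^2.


a = 1.1690
4a = 4.6760
focus = (0, 1/4.6760) = (0, 0.2139)

Focus = (0, 0.2139)


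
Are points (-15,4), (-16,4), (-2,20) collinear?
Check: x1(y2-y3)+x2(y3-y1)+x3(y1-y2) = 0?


-15*(4-20) - 16*(20-4) - 2*(4-4)
= 240 - 256 + 0 = -16

No, not collinear (determinant = -16)


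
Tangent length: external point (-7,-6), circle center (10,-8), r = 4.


d = sqrt((-7-10)^2 + (-6+ 8)^2) = sqrt(289+4) = 17.1172
L = sqrt(293.0000 - 16) = sqrt(277.0000) = 16.6433

16.6433


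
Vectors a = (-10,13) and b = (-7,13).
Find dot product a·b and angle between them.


a·b = -10*(-7) + 13*13 = 70 + 169 = 239
|a| = sqrt(100+169) = 16.4012
|b| = sqrt(49+169) = 14.7648
cos(theta) = 239/(sqrt(269)*sqrt(218)) = 239/sqrt(58642) = 0.986946
theta = arccos(239/sqrt(58642)) = 9.2678 degrees

a·b = 239, theta = 9.2678 deg


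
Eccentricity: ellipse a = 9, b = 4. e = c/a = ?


c = sqrt(81-16) = sqrt(65) = 8.0623
e = c/a = sqrt(65)/9 = 0.8958

e = 0.8958


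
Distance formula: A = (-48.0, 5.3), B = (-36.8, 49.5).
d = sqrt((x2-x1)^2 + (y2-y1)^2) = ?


dx = -36.8 + 48.0 = 11.2
dy = 49.5 - 5.3 = 44.2
d = sqrt(125.44 + 1953.64) = sqrt(2079.08) = 45.5969

45.5969


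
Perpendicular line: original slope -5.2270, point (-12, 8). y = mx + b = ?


Perpendicular slope = -1/m1 = -1/(-5.2270) = 0.1913
b2 = y0 - m2*x0 = 8 - 12/(-5.2270) = 8 + 2.2958 = 10.2958

y = 0.1913x + 10.2958


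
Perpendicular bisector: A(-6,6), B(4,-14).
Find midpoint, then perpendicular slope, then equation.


Midpoint = (-1, -4)
Slope of AB = dy/dx = -20/10 = -2.0000
Perp slope = -dx/dy = 10/20 = 0.5000
b = My - (perp slope)*Mx = -4 + (10*(-1))/(-20) = -4 + 0.5000 = -3.5000

y = 0.5000x - 3.5000


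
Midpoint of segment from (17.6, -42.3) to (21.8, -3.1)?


Mx = (17.6 + 21.8)/2 = 39.4/2 = 19.7000
My = (-42.3 - 3.1)/2 = -45.4/2 = -22.7000

(19.7000, -22.7000)


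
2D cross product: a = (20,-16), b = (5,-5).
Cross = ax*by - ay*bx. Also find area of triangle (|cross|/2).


cross = 20*(-5) + 16*5 = -100 + 80 = -20
Triangle area = |-20|/2 = 20/2 = 10.0000

cross = -20, triangle area = 10.0000


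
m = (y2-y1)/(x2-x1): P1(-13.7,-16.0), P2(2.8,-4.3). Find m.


dy = -4.3 + 16.0 = 11.7
dx = 2.8 + 13.7 = 16.5
m = 11.7/16.5 = 0.7091

m = 0.7091


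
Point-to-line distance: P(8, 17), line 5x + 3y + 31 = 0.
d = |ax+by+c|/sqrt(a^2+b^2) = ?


|5*8 + 3*17 + 31| = |122| = 122
sqrt(25 + 9) = sqrt(34) = 5.8310
d = 122/sqrt(34) = 20.9228

20.9228


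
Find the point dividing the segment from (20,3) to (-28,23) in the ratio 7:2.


Px = (7*(-28) + 2*20)/9 = -156/9 = -17.3333
Py = (7*23 + 2*3)/9 = 167/9 = 18.5556

P = (-17.3333, 18.5556)


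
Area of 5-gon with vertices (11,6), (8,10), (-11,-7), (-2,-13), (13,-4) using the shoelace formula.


sum(xi*y_{i+1}) = 11*10 + 8*(-7) - 11*(-13) - 2*(-4) + 13*6 = 283
sum(yi*x_{i+1}) = 6*8 + 10*(-11) - 7*(-2) - 13*13 - 4*11 = -261
Area = |283 + 261|/2 = 544/2 = 272.0000

272.0000 sq units


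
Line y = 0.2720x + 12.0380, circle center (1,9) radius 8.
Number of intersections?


Substitute y = 0.2720x + 12.0380: (x-1)^2 + (0.2720x+12.0380-9)^2 = 64
Expand to Ax^2 + Bx + C = 0, where b-k = 3.038
A = 1+m^2 = 1.073984
B = 2(m(b-k) - h) = 2(0.2720*3.038 - 1) = -0.347328
C = h^2 + (b-k)^2 - r^2 = 1 + 9.229444 - 64 = -53.770556
disc = B^2-4AC = 0.1206 + 230.9949 = 231.1155
disc > 0

2 intersection points


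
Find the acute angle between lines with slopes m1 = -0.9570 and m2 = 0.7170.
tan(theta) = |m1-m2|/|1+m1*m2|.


m1-m2 = -1.674
1+m1*m2 = 0.313831
tan(theta) = |-1.674/0.313831| = 5.334081
theta = arctan(|-1.674/0.313831|) = 79.3818 degrees (acute angle)

79.3818 degrees


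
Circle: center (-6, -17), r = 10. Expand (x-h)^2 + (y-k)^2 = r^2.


(x+ 6)^2 + (y+ 17)^2 = 10^2
D = -2h = 12, E = -2k = 34
F = h^2+k^2-r^2 = 36+289-100 = 225

x^2 + y^2 + 12x + 34y + 225 = 0


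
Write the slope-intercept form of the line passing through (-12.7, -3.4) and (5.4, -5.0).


m = (-1.6)/(18.1) = -0.0884
b = y1 - m*x1 = -3.4 - (-1.6*(-12.7))/(18.1) = -3.4 - 1.1227 = -4.5227

y = -0.0884x - 4.5227


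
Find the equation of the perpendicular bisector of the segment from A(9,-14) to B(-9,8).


Midpoint = (0, -3)
Slope of AB = dy/dx = 22/(-18) = -1.2222
Perp slope = -dx/dy = 18/22 = 0.8182
b = My - (perp slope)*Mx = -3 + (-18*0)/22 = -3 + 0 = -3.0000

y = 0.8182x - 3.0000


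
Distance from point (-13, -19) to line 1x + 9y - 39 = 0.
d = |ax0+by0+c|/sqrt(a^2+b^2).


|1*(-13) + 9*(-19) - 39| = |-223| = 223
sqrt(1 + 81) = sqrt(82) = 9.0554
d = 223/sqrt(82) = 24.6262

24.6262


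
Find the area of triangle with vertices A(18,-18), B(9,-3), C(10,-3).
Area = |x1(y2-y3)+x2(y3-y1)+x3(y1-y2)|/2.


18*(-3+ 3) = 0
9*(-3+ 18) = 135
10*(-18+ 3) = -150
sum = -15
Area = |-15|/2 = 7.5000

7.5000 sq units


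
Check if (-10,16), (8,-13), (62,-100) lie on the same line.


-10*(-13+ 100) + 8*(-100-16) + 62*(16+ 13)
= -870 - 928 + 1798 = 0

Yes, collinear (determinant = 0)


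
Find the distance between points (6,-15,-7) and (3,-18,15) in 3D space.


dx=-3, dy=-3, dz=22
d = sqrt(9+9+484) = sqrt(502) = 22.4054

22.4054


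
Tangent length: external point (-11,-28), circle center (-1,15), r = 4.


d = sqrt((-11+ 1)^2 + (-28-15)^2) = sqrt(100+1849) = 44.1475
L = sqrt(1949.0000 - 16) = sqrt(1933.0000) = 43.9659

43.9659


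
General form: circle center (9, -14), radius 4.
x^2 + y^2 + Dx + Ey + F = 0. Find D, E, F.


(x-9)^2 + (y+ 14)^2 = 4^2
D = -2h = -18, E = -2k = 28
F = h^2+k^2-r^2 = 81+196-16 = 261

D = -18, E = 28, F = 261


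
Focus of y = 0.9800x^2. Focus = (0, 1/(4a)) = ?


a = 0.9800
4a = 3.9200
focus = (0, 1/3.9200) = (0, 0.2551)

Focus = (0, 0.2551)


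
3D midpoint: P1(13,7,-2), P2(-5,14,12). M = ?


Mx = (13- 5)/2 = 4.0000
My = (7+14)/2 = 10.5000
Mz = (-2+12)/2 = 5.0000

M = (4.0000, 10.5000, 5.0000)


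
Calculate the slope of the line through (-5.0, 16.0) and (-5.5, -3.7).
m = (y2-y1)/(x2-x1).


dy = -3.7 - 16.0 = -19.7
dx = -5.5 + 5.0 = -0.5
m = -19.7/(-0.5) = 39.4000

m = 39.4000


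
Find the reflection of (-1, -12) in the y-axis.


Reflection rule for y-axis: (-x, y)
(-1, -12) -> (1, -12)

(1, -12)


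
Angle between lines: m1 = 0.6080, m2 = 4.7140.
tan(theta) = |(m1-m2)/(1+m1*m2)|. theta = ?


m1-m2 = -4.106
1+m1*m2 = 3.866112
tan(theta) = |-4.106/3.866112| = 1.062049
theta = arctan(|-4.106/3.866112|) = 46.7236 degrees (acute angle)

46.7236 degrees


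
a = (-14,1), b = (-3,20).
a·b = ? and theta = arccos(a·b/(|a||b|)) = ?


a·b = -14*(-3) + 1*20 = 42 + 20 = 62
|a| = sqrt(196+1) = 14.0357
|b| = sqrt(9+400) = 20.2237
cos(theta) = 62/(sqrt(197)*sqrt(409)) = 62/sqrt(80573) = 0.218422
theta = arccos(62/sqrt(80573)) = 77.3836 degrees

a·b = 62, theta = 77.3836 deg


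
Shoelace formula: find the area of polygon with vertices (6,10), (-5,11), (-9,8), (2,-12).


sum(xi*y_{i+1}) = 6*11 - 5*8 - 9*(-12) + 2*10 = 154
sum(yi*x_{i+1}) = 10*(-5) + 11*(-9) + 8*2 - 12*6 = -205
Area = |154 + 205|/2 = 359/2 = 179.5000

179.5000 sq units


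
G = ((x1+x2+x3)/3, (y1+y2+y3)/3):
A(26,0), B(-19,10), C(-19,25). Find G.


Gx = (26- 19- 19)/3 = -12/3 = -4.0000
Gy = (0+10+25)/3 = 35/3 = 11.6667

G = (-4.0000, 11.6667)


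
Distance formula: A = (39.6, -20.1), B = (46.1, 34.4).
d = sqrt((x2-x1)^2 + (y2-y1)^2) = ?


dx = 46.1 - 39.6 = 6.5
dy = 34.4 + 20.1 = 54.5
d = sqrt(42.25 + 2970.25) = sqrt(3012.5) = 54.8862

54.8862


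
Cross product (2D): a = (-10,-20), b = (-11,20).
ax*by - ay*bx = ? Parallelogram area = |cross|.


cross = -10*20 + 20*(-11) = -200 - 220 = -420
Parallelogram area = |-420| = 420

cross = -420, parallelogram area = 420


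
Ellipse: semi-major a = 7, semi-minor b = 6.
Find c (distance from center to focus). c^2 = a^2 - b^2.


c^2 = 7^2 - 6^2 = 49 - 36 = 13
c = sqrt(13) = 3.6056

c = 3.6056


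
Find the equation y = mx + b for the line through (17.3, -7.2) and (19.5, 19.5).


m = (26.7)/(2.2) = 12.1364
b = y1 - m*x1 = -7.2 - (26.7*17.3)/(2.2) = -7.2 - 209.9591 = -217.1591

y = 12.1364x - 217.1591


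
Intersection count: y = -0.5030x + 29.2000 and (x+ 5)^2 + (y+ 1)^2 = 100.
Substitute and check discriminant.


Substitute y = -0.5030x + 29.2000: (x+ 5)^2 + (-0.5030x+29.2000+ 1)^2 = 100
Expand to Ax^2 + Bx + C = 0, where b-k = 30.2
A = 1+m^2 = 1.253009
B = 2(m(b-k) - h) = 2(-0.5030*30.2 + 5) = -20.3812
C = h^2 + (b-k)^2 - r^2 = 25 + 912.04 - 100 = 837.04
disc = B^2-4AC = 415.3933 - 4195.2746 = -3779.8813
disc < 0

0 intersection points


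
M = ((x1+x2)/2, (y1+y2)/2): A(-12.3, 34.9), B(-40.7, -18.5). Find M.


Mx = (-12.3 - 40.7)/2 = -53.0/2 = -26.5000
My = (34.9 - 18.5)/2 = 16.4/2 = 8.2000

(-26.5000, 8.2000)


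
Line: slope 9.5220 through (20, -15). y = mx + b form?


y + 15 = 9.5220(x - 20)
y = 9.5220x - 15 - 9.5220*20
y = 9.5220x - 205.4400

y = 9.5220x - 205.4400


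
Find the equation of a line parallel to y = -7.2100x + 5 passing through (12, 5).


Parallel lines have equal slopes.
m2 = -7.2100
b2 = 5 + 7.2100*12 = 91.5200

y = -7.2100x + 91.5200


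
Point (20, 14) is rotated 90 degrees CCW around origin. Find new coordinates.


cos(90) = 0, sin(90) = 1
x' = 20*0 - 14*1 = -14
y' = 20*1 + 14*0 = 20

(-14, 20)


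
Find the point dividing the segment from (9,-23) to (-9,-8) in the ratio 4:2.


Px = (4*(-9) + 2*9)/6 = -18/6 = -3.0000
Py = (4*(-8) + 2*(-23))/6 = -78/6 = -13.0000

P = (-3.0000, -13.0000)


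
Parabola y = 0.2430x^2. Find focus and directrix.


a = 0.2430
1/(4a) = 1.0288
Focus = (0, 1.0288)
Directrix: y = -1.0288

Focus = (0, 1.0288), Directrix: y = -1.0288


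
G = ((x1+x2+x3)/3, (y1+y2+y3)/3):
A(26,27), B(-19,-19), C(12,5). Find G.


Gx = (26- 19+12)/3 = 19/3 = 6.3333
Gy = (27- 19+5)/3 = 13/3 = 4.3333

G = (6.3333, 4.3333)


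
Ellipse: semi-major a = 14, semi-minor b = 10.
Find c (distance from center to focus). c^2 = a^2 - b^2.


c^2 = 14^2 - 10^2 = 196 - 100 = 96
c = sqrt(96) = 9.7980

c = 9.7980


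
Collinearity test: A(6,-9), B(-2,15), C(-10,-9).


6*(15+ 9) - 2*(-9+ 9) - 10*(-9-15)
= 144 + 0 + 240 = 384

No, not collinear (determinant = 384)


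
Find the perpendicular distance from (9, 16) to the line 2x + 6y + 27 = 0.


|2*9 + 6*16 + 27| = |141| = 141
sqrt(4 + 36) = sqrt(40) = 6.3246
d = 141/sqrt(40) = 22.2941

22.2941


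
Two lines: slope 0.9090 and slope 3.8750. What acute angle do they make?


m1-m2 = -2.966
1+m1*m2 = 4.522375
tan(theta) = |-2.966/4.522375| = 0.655850
theta = arctan(|-2.966/4.522375|) = 33.2589 degrees (acute angle)

33.2589 degrees


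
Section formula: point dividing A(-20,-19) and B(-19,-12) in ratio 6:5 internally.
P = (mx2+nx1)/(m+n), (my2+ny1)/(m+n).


Px = (6*(-19) + 5*(-20))/11 = -214/11 = -19.4545
Py = (6*(-12) + 5*(-19))/11 = -167/11 = -15.1818

P = (-19.4545, -15.1818)


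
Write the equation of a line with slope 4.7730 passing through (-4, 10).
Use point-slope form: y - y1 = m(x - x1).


y - 10 = 4.7730(x + 4)
y = 4.7730x + 10 - 4.7730*(-4)
y = 4.7730x + 29.0920

y = 4.7730x + 29.0920


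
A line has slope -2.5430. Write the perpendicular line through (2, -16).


Perpendicular slope = -1/m1 = -1/(-2.5430) = 0.3932
b2 = y0 - m2*x0 = -16 + 2/(-2.5430) = -16 - 0.7865 = -16.7865

y = 0.3932x - 16.7865


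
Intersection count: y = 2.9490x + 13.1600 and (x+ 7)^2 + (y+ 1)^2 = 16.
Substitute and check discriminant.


Substitute y = 2.9490x + 13.1600: (x+ 7)^2 + (2.9490x+13.1600+ 1)^2 = 16
Expand to Ax^2 + Bx + C = 0, where b-k = 14.16
A = 1+m^2 = 9.696601
B = 2(m(b-k) - h) = 2(2.9490*14.16 + 7) = 97.51568
C = h^2 + (b-k)^2 - r^2 = 49 + 200.5056 - 16 = 233.5056
disc = B^2-4AC = 9509.3078 - 9056.8425 = 452.4653
disc > 0

2 intersection points


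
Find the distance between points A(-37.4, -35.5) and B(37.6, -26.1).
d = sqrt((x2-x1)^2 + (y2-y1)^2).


dx = 37.6 + 37.4 = 75.0
dy = -26.1 + 35.5 = 9.4
d = sqrt(5625.0 + 88.36) = sqrt(5713.36) = 75.5868

75.5868


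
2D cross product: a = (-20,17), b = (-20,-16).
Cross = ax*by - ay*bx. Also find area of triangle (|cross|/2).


cross = -20*(-16) - 17*(-20) = 320 + 340 = 660
Triangle area = |660|/2 = 660/2 = 330.0000

cross = 660, triangle area = 330.0000


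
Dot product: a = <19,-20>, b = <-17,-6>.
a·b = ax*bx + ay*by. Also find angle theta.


a·b = 19*(-17) - 20*(-6) = -323 + 120 = -203
|a| = sqrt(361+400) = 27.5862
|b| = sqrt(289+36) = 18.0278
cos(theta) = -203/(sqrt(761)*sqrt(325)) = -203/sqrt(247325) = -0.408190
theta = arccos(-203/sqrt(247325)) = 114.0912 degrees

a·b = -203, theta = 114.0912 deg


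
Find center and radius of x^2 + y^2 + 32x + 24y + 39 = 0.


h = -D/2 = -32/2 = -16
k = -E/2 = -24/2 = -12
r^2 = h^2 + k^2 - F = 256 + 144 - 39 = 361
r = 19

Center (-16, -12), radius = 19


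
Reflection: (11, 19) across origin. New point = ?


Reflection rule for origin: (-x, -y)
(11, 19) -> (-11, -19)

(-11, -19)


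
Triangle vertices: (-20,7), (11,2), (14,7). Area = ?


-20*(2-7) = 100
11*(7-7) = 0
14*(7-2) = 70
sum = 170
Area = |170|/2 = 85.0000

85.0000 sq units


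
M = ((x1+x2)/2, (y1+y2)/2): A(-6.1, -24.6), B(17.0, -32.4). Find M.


Mx = (-6.1 + 17.0)/2 = 10.9/2 = 5.4500
My = (-24.6 - 32.4)/2 = -57.0/2 = -28.5000

(5.4500, -28.5000)


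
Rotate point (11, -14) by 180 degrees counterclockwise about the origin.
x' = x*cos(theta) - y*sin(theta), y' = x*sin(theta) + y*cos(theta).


cos(180) = -1, sin(180) = 0
x' = 11*(-1) + 14*0 = -11
y' = 11*0 - 14*(-1) = 14

(-11, 14)


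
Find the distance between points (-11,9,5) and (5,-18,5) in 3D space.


dx=16, dy=-27, dz=0
d = sqrt(256+729+0) = sqrt(985) = 31.3847

31.3847


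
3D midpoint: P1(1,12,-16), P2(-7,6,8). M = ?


Mx = (1- 7)/2 = -3.0000
My = (12+6)/2 = 9.0000
Mz = (-16+8)/2 = -4.0000

M = (-3.0000, 9.0000, -4.0000)


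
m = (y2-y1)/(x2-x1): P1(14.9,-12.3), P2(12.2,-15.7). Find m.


dy = -15.7 + 12.3 = -3.4
dx = 12.2 - 14.9 = -2.7
m = -3.4/(-2.7) = 1.2593

m = 1.2593


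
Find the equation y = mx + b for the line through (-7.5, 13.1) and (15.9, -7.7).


m = (-20.8)/(23.4) = -0.8889
b = y1 - m*x1 = 13.1 - (-20.8*(-7.5))/(23.4) = 13.1 - 6.6667 = 6.4333

y = -0.8889x + 6.4333


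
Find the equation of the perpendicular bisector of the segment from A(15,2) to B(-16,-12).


Midpoint = (-0.5, -5)
Slope of AB = dy/dx = -14/(-31) = 0.4516
Perp slope = -dx/dy = -31/14 = -2.2143
b = My - (perp slope)*Mx = -5 + (-31*(-0.5))/(-14) = -5 - 1.1071 = -6.1071

y = -2.2143x - 6.1071


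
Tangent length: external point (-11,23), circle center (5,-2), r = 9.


d = sqrt((-11-5)^2 + (23+ 2)^2) = sqrt(256+625) = 29.6816
L = sqrt(881.0000 - 81) = sqrt(800.0000) = 28.2843

28.2843


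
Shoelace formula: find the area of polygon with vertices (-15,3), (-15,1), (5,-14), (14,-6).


sum(xi*y_{i+1}) = -15*1 - 15*(-14) + 5*(-6) + 14*3 = 207
sum(yi*x_{i+1}) = 3*(-15) + 1*5 - 14*14 - 6*(-15) = -146
Area = |207 + 146|/2 = 353/2 = 176.5000

176.5000 sq units


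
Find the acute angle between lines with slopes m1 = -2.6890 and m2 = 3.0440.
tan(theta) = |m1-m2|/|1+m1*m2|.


m1-m2 = -5.733
1+m1*m2 = -7.185316
tan(theta) = |-5.733/(-7.185316)| = 0.797877
theta = arctan(|-5.733/(-7.185316)|) = 38.5856 degrees (acute angle)

38.5856 degrees


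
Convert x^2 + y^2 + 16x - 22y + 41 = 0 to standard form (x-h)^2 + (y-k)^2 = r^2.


h = -D/2 = -16/2 = -8
k = -E/2 = 22/2 = 11
r^2 = h^2 + k^2 - F = 64 + 121 - 41 = 144
r = 12

Center (-8, 11), radius = 12


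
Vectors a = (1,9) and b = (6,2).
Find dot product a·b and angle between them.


a·b = 1*6 + 9*2 = 6 + 18 = 24
|a| = sqrt(1+81) = 9.0554
|b| = sqrt(36+4) = 6.3246
cos(theta) = 24/(sqrt(82)*sqrt(40)) = 24/sqrt(3280) = 0.419058
theta = arccos(24/sqrt(3280)) = 65.2249 degrees

a·b = 24, theta = 65.2249 deg


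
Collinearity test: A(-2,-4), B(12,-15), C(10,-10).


-2*(-15+ 10) + 12*(-10+ 4) + 10*(-4+ 15)
= 10 - 72 + 110 = 48

No, not collinear (determinant = 48)


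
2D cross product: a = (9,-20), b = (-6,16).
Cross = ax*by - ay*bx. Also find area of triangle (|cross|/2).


cross = 9*16 + 20*(-6) = 144 - 120 = 24
Triangle area = |24|/2 = 24/2 = 12.0000

cross = 24, triangle area = 12.0000


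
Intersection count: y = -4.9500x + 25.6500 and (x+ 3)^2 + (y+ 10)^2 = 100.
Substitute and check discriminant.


Substitute y = -4.9500x + 25.6500: (x+ 3)^2 + (-4.9500x+25.6500+ 10)^2 = 100
Expand to Ax^2 + Bx + C = 0, where b-k = 35.65
A = 1+m^2 = 25.5025
B = 2(m(b-k) - h) = 2(-4.9500*35.65 + 3) = -346.935
C = h^2 + (b-k)^2 - r^2 = 9 + 1270.9225 - 100 = 1179.9225
disc = B^2-4AC = 120363.8942 - 120363.8942 = 0
disc = 0

1 intersection point (tangent)


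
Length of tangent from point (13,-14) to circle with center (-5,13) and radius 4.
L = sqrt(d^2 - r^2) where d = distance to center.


d = sqrt((13+ 5)^2 + (-14-13)^2) = sqrt(324+729) = 32.4500
L = sqrt(1053.0000 - 16) = sqrt(1037.0000) = 32.2025

32.2025


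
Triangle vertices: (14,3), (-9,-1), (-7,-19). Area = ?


14*(-1+ 19) = 252
-9*(-19-3) = 198
-7*(3+ 1) = -28
sum = 422
Area = |422|/2 = 211.0000

211.0000 sq units


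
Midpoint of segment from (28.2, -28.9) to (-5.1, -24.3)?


Mx = (28.2 - 5.1)/2 = 23.1/2 = 11.5500
My = (-28.9 - 24.3)/2 = -53.2/2 = -26.6000

(11.5500, -26.6000)


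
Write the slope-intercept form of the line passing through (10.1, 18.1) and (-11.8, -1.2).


m = (-19.3)/(-21.9) = 0.8813
b = y1 - m*x1 = 18.1 - (-19.3*10.1)/(-21.9) = 18.1 - 8.9009 = 9.1991

y = 0.8813x + 9.1991


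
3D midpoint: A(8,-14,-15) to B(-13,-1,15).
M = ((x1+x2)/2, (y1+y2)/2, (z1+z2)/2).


Mx = (8- 13)/2 = -2.5000
My = (-14- 1)/2 = -7.5000
Mz = (-15+15)/2 = 0

M = (-2.5000, -7.5000, 0)


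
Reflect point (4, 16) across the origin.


Reflection rule for origin: (-x, -y)
(4, 16) -> (-4, -16)

(-4, -16)


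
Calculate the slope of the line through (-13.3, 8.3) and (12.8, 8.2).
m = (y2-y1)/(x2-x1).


dy = 8.2 - 8.3 = -0.1
dx = 12.8 + 13.3 = 26.1
m = -0.1/26.1 = -0.0038

m = -0.0038


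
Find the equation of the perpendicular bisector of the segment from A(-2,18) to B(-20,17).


Midpoint = (-11, 17.5)
Slope of AB = dy/dx = -1/(-18) = 0.0556
Perp slope = -dx/dy = -18/1 = -18.0000
b = My - (perp slope)*Mx = 17.5 + (-18*(-11))/(-1) = 17.5 - 198.0000 = -180.5000

y = -18.0000x - 180.5000


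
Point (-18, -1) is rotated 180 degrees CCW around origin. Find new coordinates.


cos(180) = -1, sin(180) = 0
x' = -18*(-1) + 1*0 = 18
y' = -18*0 - 1*(-1) = 1

(18, 1)


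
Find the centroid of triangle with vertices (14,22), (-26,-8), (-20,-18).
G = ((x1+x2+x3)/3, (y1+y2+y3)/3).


Gx = (14- 26- 20)/3 = -32/3 = -10.6667
Gy = (22- 8- 18)/3 = -4/3 = -1.3333

G = (-10.6667, -1.3333)


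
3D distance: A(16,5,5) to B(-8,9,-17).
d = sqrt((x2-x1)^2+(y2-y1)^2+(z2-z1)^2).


dx=-24, dy=4, dz=-22
d = sqrt(576+16+484) = sqrt(1076) = 32.8024

32.8024


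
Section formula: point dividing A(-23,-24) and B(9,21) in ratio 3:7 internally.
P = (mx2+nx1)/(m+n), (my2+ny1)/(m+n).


Px = (3*9 + 7*(-23))/10 = -134/10 = -13.4000
Py = (3*21 + 7*(-24))/10 = -105/10 = -10.5000

P = (-13.4000, -10.5000)


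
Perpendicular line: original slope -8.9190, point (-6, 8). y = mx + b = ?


Perpendicular slope = -1/m1 = -1/(-8.9190) = 0.1121
b2 = y0 - m2*x0 = 8 - 6/(-8.9190) = 8 + 0.6727 = 8.6727

y = 0.1121x + 8.6727


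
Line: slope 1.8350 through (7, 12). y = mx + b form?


y - 12 = 1.8350(x - 7)
y = 1.8350x + 12 - 1.8350*7
y = 1.8350x - 0.8450

y = 1.8350x - 0.8450
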